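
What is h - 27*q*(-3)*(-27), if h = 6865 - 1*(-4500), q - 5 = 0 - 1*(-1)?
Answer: -1757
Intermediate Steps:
q = 6 (q = 5 + (0 - 1*(-1)) = 5 + (0 + 1) = 5 + 1 = 6)
h = 11365 (h = 6865 + 4500 = 11365)
h - 27*q*(-3)*(-27) = 11365 - 162*(-3)*(-27) = 11365 - 27*(-18)*(-27) = 11365 + 486*(-27) = 11365 - 13122 = -1757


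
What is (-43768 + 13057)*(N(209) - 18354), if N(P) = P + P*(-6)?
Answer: 595762689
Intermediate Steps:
N(P) = -5*P (N(P) = P - 6*P = -5*P)
(-43768 + 13057)*(N(209) - 18354) = (-43768 + 13057)*(-5*209 - 18354) = -30711*(-1045 - 18354) = -30711*(-19399) = 595762689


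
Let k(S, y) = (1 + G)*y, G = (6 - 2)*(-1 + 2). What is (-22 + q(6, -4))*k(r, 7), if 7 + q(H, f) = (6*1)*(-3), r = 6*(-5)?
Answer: -1645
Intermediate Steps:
r = -30
q(H, f) = -25 (q(H, f) = -7 + (6*1)*(-3) = -7 + 6*(-3) = -7 - 18 = -25)
G = 4 (G = 4*1 = 4)
k(S, y) = 5*y (k(S, y) = (1 + 4)*y = 5*y)
(-22 + q(6, -4))*k(r, 7) = (-22 - 25)*(5*7) = -47*35 = -1645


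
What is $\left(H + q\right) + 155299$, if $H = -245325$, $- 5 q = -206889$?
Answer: $- \frac{243241}{5} \approx -48648.0$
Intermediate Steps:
$q = \frac{206889}{5}$ ($q = \left(- \frac{1}{5}\right) \left(-206889\right) = \frac{206889}{5} \approx 41378.0$)
$\left(H + q\right) + 155299 = \left(-245325 + \frac{206889}{5}\right) + 155299 = - \frac{1019736}{5} + 155299 = - \frac{243241}{5}$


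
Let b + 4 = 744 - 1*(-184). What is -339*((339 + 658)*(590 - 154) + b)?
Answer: -147673824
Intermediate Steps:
b = 924 (b = -4 + (744 - 1*(-184)) = -4 + (744 + 184) = -4 + 928 = 924)
-339*((339 + 658)*(590 - 154) + b) = -339*((339 + 658)*(590 - 154) + 924) = -339*(997*436 + 924) = -339*(434692 + 924) = -339*435616 = -147673824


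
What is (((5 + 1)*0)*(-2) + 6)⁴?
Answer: 1296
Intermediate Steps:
(((5 + 1)*0)*(-2) + 6)⁴ = ((6*0)*(-2) + 6)⁴ = (0*(-2) + 6)⁴ = (0 + 6)⁴ = 6⁴ = 1296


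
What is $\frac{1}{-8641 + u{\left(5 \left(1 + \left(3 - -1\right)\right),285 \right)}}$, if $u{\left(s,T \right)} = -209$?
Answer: $- \frac{1}{8850} \approx -0.00011299$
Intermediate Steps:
$\frac{1}{-8641 + u{\left(5 \left(1 + \left(3 - -1\right)\right),285 \right)}} = \frac{1}{-8641 - 209} = \frac{1}{-8850} = - \frac{1}{8850}$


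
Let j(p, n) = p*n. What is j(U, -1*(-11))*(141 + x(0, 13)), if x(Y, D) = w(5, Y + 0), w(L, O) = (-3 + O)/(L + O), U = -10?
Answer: -15444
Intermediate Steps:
w(L, O) = (-3 + O)/(L + O)
x(Y, D) = (-3 + Y)/(5 + Y) (x(Y, D) = (-3 + (Y + 0))/(5 + (Y + 0)) = (-3 + Y)/(5 + Y))
j(p, n) = n*p
j(U, -1*(-11))*(141 + x(0, 13)) = (-1*(-11)*(-10))*(141 + (-3 + 0)/(5 + 0)) = (11*(-10))*(141 - 3/5) = -110*(141 + (⅕)*(-3)) = -110*(141 - ⅗) = -110*702/5 = -15444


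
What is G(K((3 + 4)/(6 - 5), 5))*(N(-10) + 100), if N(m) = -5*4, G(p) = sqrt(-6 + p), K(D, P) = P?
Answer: 80*I ≈ 80.0*I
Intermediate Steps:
N(m) = -20
G(K((3 + 4)/(6 - 5), 5))*(N(-10) + 100) = sqrt(-6 + 5)*(-20 + 100) = sqrt(-1)*80 = I*80 = 80*I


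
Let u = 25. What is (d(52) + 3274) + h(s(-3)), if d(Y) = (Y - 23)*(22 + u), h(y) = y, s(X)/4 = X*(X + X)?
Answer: 4709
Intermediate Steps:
s(X) = 8*X**2 (s(X) = 4*(X*(X + X)) = 4*(X*(2*X)) = 4*(2*X**2) = 8*X**2)
d(Y) = -1081 + 47*Y (d(Y) = (Y - 23)*(22 + 25) = (-23 + Y)*47 = -1081 + 47*Y)
(d(52) + 3274) + h(s(-3)) = ((-1081 + 47*52) + 3274) + 8*(-3)**2 = ((-1081 + 2444) + 3274) + 8*9 = (1363 + 3274) + 72 = 4637 + 72 = 4709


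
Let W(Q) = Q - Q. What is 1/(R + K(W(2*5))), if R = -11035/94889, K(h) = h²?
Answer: -94889/11035 ≈ -8.5989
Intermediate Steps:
W(Q) = 0
R = -11035/94889 (R = -11035*1/94889 = -11035/94889 ≈ -0.11629)
1/(R + K(W(2*5))) = 1/(-11035/94889 + 0²) = 1/(-11035/94889 + 0) = 1/(-11035/94889) = -94889/11035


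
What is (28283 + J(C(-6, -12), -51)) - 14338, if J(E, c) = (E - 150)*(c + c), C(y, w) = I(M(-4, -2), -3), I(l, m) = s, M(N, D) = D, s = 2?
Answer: 29041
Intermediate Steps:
I(l, m) = 2
C(y, w) = 2
J(E, c) = 2*c*(-150 + E) (J(E, c) = (-150 + E)*(2*c) = 2*c*(-150 + E))
(28283 + J(C(-6, -12), -51)) - 14338 = (28283 + 2*(-51)*(-150 + 2)) - 14338 = (28283 + 2*(-51)*(-148)) - 14338 = (28283 + 15096) - 14338 = 43379 - 14338 = 29041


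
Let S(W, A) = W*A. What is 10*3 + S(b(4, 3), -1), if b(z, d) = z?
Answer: 26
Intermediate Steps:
S(W, A) = A*W
10*3 + S(b(4, 3), -1) = 10*3 - 1*4 = 30 - 4 = 26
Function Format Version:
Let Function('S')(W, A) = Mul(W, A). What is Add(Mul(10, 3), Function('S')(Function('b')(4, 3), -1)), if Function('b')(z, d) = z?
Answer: 26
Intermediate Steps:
Function('S')(W, A) = Mul(A, W)
Add(Mul(10, 3), Function('S')(Function('b')(4, 3), -1)) = Add(Mul(10, 3), Mul(-1, 4)) = Add(30, -4) = 26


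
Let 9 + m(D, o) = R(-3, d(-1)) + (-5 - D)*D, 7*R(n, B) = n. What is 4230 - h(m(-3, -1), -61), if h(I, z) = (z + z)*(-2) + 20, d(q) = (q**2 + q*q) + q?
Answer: 3966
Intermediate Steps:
d(q) = q + 2*q**2 (d(q) = (q**2 + q**2) + q = 2*q**2 + q = q + 2*q**2)
R(n, B) = n/7
m(D, o) = -66/7 + D*(-5 - D) (m(D, o) = -9 + ((1/7)*(-3) + (-5 - D)*D) = -9 + (-3/7 + D*(-5 - D)) = -66/7 + D*(-5 - D))
h(I, z) = 20 - 4*z (h(I, z) = (2*z)*(-2) + 20 = -4*z + 20 = 20 - 4*z)
4230 - h(m(-3, -1), -61) = 4230 - (20 - 4*(-61)) = 4230 - (20 + 244) = 4230 - 1*264 = 4230 - 264 = 3966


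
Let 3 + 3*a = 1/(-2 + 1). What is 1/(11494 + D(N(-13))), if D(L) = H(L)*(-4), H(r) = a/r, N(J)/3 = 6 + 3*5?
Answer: 189/2172382 ≈ 8.7001e-5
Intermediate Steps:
N(J) = 63 (N(J) = 3*(6 + 3*5) = 3*(6 + 15) = 3*21 = 63)
a = -4/3 (a = -1 + 1/(3*(-2 + 1)) = -1 + (1/3)/(-1) = -1 + (1/3)*(-1) = -1 - 1/3 = -4/3 ≈ -1.3333)
H(r) = -4/(3*r)
D(L) = 16/(3*L) (D(L) = -4/(3*L)*(-4) = 16/(3*L))
1/(11494 + D(N(-13))) = 1/(11494 + (16/3)/63) = 1/(11494 + (16/3)*(1/63)) = 1/(11494 + 16/189) = 1/(2172382/189) = 189/2172382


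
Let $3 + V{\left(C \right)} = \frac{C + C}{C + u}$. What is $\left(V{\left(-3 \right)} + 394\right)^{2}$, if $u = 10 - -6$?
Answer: $\frac{25775929}{169} \approx 1.5252 \cdot 10^{5}$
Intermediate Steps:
$u = 16$ ($u = 10 + 6 = 16$)
$V{\left(C \right)} = -3 + \frac{2 C}{16 + C}$ ($V{\left(C \right)} = -3 + \frac{C + C}{C + 16} = -3 + \frac{2 C}{16 + C}$)
$\left(V{\left(-3 \right)} + 394\right)^{2} = \left(\frac{-48 - -3}{16 - 3} + 394\right)^{2} = \left(\frac{-48 + 3}{13} + 394\right)^{2} = \left(\frac{1}{13} \left(-45\right) + 394\right)^{2} = \left(- \frac{45}{13} + 394\right)^{2} = \left(\frac{5077}{13}\right)^{2} = \frac{25775929}{169}$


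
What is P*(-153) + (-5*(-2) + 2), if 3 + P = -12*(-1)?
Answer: -1365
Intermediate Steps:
P = 9 (P = -3 - 12*(-1) = -3 + 12 = 9)
P*(-153) + (-5*(-2) + 2) = 9*(-153) + (-5*(-2) + 2) = -1377 + (10 + 2) = -1377 + 12 = -1365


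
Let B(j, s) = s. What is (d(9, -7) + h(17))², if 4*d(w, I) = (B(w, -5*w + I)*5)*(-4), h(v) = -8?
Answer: 63504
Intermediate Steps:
d(w, I) = -5*I + 25*w (d(w, I) = (((-5*w + I)*5)*(-4))/4 = (((I - 5*w)*5)*(-4))/4 = ((-25*w + 5*I)*(-4))/4 = (-20*I + 100*w)/4 = -5*I + 25*w)
(d(9, -7) + h(17))² = ((-5*(-7) + 25*9) - 8)² = ((35 + 225) - 8)² = (260 - 8)² = 252² = 63504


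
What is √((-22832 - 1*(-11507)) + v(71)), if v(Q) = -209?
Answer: I*√11534 ≈ 107.4*I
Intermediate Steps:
√((-22832 - 1*(-11507)) + v(71)) = √((-22832 - 1*(-11507)) - 209) = √((-22832 + 11507) - 209) = √(-11325 - 209) = √(-11534) = I*√11534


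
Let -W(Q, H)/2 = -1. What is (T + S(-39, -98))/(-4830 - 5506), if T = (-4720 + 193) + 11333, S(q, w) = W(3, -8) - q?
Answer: -6847/10336 ≈ -0.66244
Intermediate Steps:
W(Q, H) = 2 (W(Q, H) = -2*(-1) = 2)
S(q, w) = 2 - q
T = 6806 (T = -4527 + 11333 = 6806)
(T + S(-39, -98))/(-4830 - 5506) = (6806 + (2 - 1*(-39)))/(-4830 - 5506) = (6806 + (2 + 39))/(-10336) = (6806 + 41)*(-1/10336) = 6847*(-1/10336) = -6847/10336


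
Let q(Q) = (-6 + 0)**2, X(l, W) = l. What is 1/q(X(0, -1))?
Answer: 1/36 ≈ 0.027778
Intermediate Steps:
q(Q) = 36 (q(Q) = (-6)**2 = 36)
1/q(X(0, -1)) = 1/36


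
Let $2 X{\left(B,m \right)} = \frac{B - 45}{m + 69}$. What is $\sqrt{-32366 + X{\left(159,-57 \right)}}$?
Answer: $\frac{i \sqrt{129445}}{2} \approx 179.89 i$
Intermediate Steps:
$X{\left(B,m \right)} = \frac{-45 + B}{2 \left(69 + m\right)}$ ($X{\left(B,m \right)} = \frac{\left(B - 45\right) \frac{1}{m + 69}}{2} = \frac{\left(-45 + B\right) \frac{1}{69 + m}}{2} = \frac{\frac{1}{69 + m} \left(-45 + B\right)}{2} = \frac{-45 + B}{2 \left(69 + m\right)}$)
$\sqrt{-32366 + X{\left(159,-57 \right)}} = \sqrt{-32366 + \frac{-45 + 159}{2 \left(69 - 57\right)}} = \sqrt{-32366 + \frac{1}{2} \cdot \frac{1}{12} \cdot 114} = \sqrt{-32366 + \frac{19}{4}} = \sqrt{- \frac{129445}{4}} = \frac{i \sqrt{129445}}{2}$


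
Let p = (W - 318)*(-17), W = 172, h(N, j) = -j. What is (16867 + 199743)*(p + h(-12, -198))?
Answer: 580514800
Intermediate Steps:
p = 2482 (p = (172 - 318)*(-17) = -146*(-17) = 2482)
(16867 + 199743)*(p + h(-12, -198)) = (16867 + 199743)*(2482 - 1*(-198)) = 216610*(2482 + 198) = 216610*2680 = 580514800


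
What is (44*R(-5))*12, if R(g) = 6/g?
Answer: -3168/5 ≈ -633.60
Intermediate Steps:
(44*R(-5))*12 = (44*(6/(-5)))*12 = (44*(6*(-1/5)))*12 = (44*(-6/5))*12 = -264/5*12 = -3168/5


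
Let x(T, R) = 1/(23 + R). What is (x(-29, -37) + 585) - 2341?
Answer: -24585/14 ≈ -1756.1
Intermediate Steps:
(x(-29, -37) + 585) - 2341 = (1/(23 - 37) + 585) - 2341 = (1/(-14) + 585) - 2341 = (-1/14 + 585) - 2341 = 8189/14 - 2341 = -24585/14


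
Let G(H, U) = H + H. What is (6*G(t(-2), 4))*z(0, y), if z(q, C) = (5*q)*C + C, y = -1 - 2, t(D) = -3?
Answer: 108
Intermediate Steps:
y = -3
G(H, U) = 2*H
z(q, C) = C + 5*C*q (z(q, C) = 5*C*q + C = C + 5*C*q)
(6*G(t(-2), 4))*z(0, y) = (6*(2*(-3)))*(-3*(1 + 5*0)) = (6*(-6))*(-3*(1 + 0)) = -(-108) = -36*(-3) = 108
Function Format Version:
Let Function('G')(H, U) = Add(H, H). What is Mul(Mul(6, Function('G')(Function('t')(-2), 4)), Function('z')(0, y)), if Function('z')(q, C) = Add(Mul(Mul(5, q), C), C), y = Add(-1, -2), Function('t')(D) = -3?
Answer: 108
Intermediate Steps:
y = -3
Function('G')(H, U) = Mul(2, H)
Function('z')(q, C) = Add(C, Mul(5, C, q)) (Function('z')(q, C) = Add(Mul(5, C, q), C) = Add(C, Mul(5, C, q)))
Mul(Mul(6, Function('G')(Function('t')(-2), 4)), Function('z')(0, y)) = Mul(Mul(6, Mul(2, -3)), Mul(-3, Add(1, Mul(5, 0)))) = Mul(Mul(6, -6), Mul(-3, Add(1, 0))) = Mul(-36, Mul(-3, 1)) = Mul(-36, -3) = 108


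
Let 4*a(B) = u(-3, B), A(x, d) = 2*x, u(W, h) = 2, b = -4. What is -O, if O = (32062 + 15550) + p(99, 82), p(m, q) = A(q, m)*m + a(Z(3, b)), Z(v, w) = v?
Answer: -127697/2 ≈ -63849.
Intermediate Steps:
a(B) = ½ (a(B) = (¼)*2 = ½)
p(m, q) = ½ + 2*m*q (p(m, q) = (2*q)*m + ½ = 2*m*q + ½ = ½ + 2*m*q)
O = 127697/2 (O = (32062 + 15550) + (½ + 2*99*82) = 47612 + (½ + 16236) = 47612 + 32473/2 = 127697/2 ≈ 63849.)
-O = -1*127697/2 = -127697/2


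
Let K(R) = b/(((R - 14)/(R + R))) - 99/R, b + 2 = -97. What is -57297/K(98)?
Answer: 1871702/7579 ≈ 246.96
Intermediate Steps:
b = -99 (b = -2 - 97 = -99)
K(R) = -99/R - 198*R/(-14 + R) (K(R) = -99*(R + R)/(R - 14) - 99/R = -99*2*R/(-14 + R) - 99/R = -198*R/(-14 + R) - 99/R = -99/R - 198*R/(-14 + R))
-57297/K(98) = -57297*98*(-14 + 98)/(99*(14 - 1*98 - 2*98**2)) = -57297*2744/(33*(14 - 98 - 2*9604)) = -57297*2744/(33*(14 - 98 - 19208)) = -57297/(99*(1/98)*(1/84)*(-19292)) = -57297/(-22737/98) = -57297*(-98/22737) = 1871702/7579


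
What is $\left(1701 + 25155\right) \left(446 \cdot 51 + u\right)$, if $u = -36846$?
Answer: $-378669600$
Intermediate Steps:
$\left(1701 + 25155\right) \left(446 \cdot 51 + u\right) = \left(1701 + 25155\right) \left(446 \cdot 51 - 36846\right) = 26856 \left(22746 - 36846\right) = 26856 \left(-14100\right) = -378669600$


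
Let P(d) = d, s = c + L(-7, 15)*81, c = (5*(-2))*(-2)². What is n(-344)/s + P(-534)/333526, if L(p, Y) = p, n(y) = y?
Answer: 57204403/101225141 ≈ 0.56512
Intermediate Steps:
c = -40 (c = -10*4 = -40)
s = -607 (s = -40 - 7*81 = -40 - 567 = -607)
n(-344)/s + P(-534)/333526 = -344/(-607) - 534/333526 = -344*(-1/607) - 534*1/333526 = 344/607 - 267/166763 = 57204403/101225141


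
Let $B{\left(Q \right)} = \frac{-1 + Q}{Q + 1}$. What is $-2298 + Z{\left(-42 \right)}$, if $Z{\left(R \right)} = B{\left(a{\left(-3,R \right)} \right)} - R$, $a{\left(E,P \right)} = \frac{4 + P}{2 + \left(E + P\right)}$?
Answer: $- \frac{182741}{81} \approx -2256.1$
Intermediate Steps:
$a{\left(E,P \right)} = \frac{4 + P}{2 + E + P}$
$B{\left(Q \right)} = \frac{-1 + Q}{1 + Q}$
$Z{\left(R \right)} = - R + \frac{-1 + \frac{4 + R}{-1 + R}}{1 + \frac{4 + R}{-1 + R}}$ ($Z{\left(R \right)} = \frac{-1 + \frac{4 + R}{2 - 3 + R}}{1 + \frac{4 + R}{2 - 3 + R}} - R = \frac{-1 + \frac{4 + R}{-1 + R}}{1 + \frac{4 + R}{-1 + R}} - R = - R + \frac{-1 + \frac{4 + R}{-1 + R}}{1 + \frac{4 + R}{-1 + R}}$)
$-2298 + Z{\left(-42 \right)} = -2298 + \frac{5 - - 42 \left(3 + 2 \left(-42\right)\right)}{3 + 2 \left(-42\right)} = -2298 + \frac{5 - - 42 \left(3 - 84\right)}{3 - 84} = -2298 + \frac{5 - \left(-42\right) \left(-81\right)}{-81} = -2298 - \frac{5 - 3402}{81} = -2298 - - \frac{3397}{81} = -2298 + \frac{3397}{81} = - \frac{182741}{81}$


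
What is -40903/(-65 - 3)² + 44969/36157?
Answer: -1270993115/167189968 ≈ -7.6021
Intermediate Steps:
-40903/(-65 - 3)² + 44969/36157 = -40903/((-68)²) + 44969*(1/36157) = -40903/4624 + 44969/36157 = -1270993115/167189968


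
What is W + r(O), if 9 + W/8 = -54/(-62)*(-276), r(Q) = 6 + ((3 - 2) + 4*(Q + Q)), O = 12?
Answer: -58655/31 ≈ -1892.1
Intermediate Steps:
r(Q) = 7 + 8*Q (r(Q) = 6 + (1 + 4*(2*Q)) = 6 + (1 + 8*Q) = 7 + 8*Q)
W = -61848/31 (W = -72 + 8*(-54/(-62)*(-276)) = -72 + 8*(-54*(-1/62)*(-276)) = -72 + 8*((27/31)*(-276)) = -72 + 8*(-7452/31) = -72 - 59616/31 = -61848/31 ≈ -1995.1)
W + r(O) = -61848/31 + (7 + 8*12) = -61848/31 + (7 + 96) = -61848/31 + 103 = -58655/31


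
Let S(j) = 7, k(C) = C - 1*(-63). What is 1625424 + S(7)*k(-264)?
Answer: 1624017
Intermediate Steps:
k(C) = 63 + C (k(C) = C + 63 = 63 + C)
1625424 + S(7)*k(-264) = 1625424 + 7*(63 - 264) = 1625424 + 7*(-201) = 1625424 - 1407 = 1624017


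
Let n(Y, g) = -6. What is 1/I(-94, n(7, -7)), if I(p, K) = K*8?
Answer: -1/48 ≈ -0.020833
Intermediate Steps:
I(p, K) = 8*K
1/I(-94, n(7, -7)) = 1/(8*(-6)) = 1/(-48) = -1/48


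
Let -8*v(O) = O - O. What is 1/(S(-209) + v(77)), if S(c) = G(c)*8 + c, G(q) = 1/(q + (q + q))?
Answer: -627/131051 ≈ -0.0047844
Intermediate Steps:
G(q) = 1/(3*q) (G(q) = 1/(q + 2*q) = 1/(3*q))
v(O) = 0 (v(O) = -(O - O)/8 = -⅛*0 = 0)
S(c) = c + 8/(3*c) (S(c) = (1/(3*c))*8 + c = 8/(3*c) + c = c + 8/(3*c))
1/(S(-209) + v(77)) = 1/((-209 + (8/3)/(-209)) + 0) = 1/((-209 + (8/3)*(-1/209)) + 0) = 1/((-209 - 8/627) + 0) = 1/(-131051/627 + 0) = 1/(-131051/627) = -627/131051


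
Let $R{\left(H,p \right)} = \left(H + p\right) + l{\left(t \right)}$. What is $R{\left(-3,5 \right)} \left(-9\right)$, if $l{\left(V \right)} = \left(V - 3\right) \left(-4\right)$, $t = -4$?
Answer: $-270$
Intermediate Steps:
$l{\left(V \right)} = 12 - 4 V$ ($l{\left(V \right)} = \left(-3 + V\right) \left(-4\right) = 12 - 4 V$)
$R{\left(H,p \right)} = 28 + H + p$ ($R{\left(H,p \right)} = \left(H + p\right) + \left(12 - -16\right) = \left(H + p\right) + \left(12 + 16\right) = \left(H + p\right) + 28 = 28 + H + p$)
$R{\left(-3,5 \right)} \left(-9\right) = \left(28 - 3 + 5\right) \left(-9\right) = 30 \left(-9\right) = -270$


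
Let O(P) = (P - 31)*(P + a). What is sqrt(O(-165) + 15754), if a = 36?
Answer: 17*sqrt(142) ≈ 202.58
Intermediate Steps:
O(P) = (-31 + P)*(36 + P) (O(P) = (P - 31)*(P + 36) = (-31 + P)*(36 + P))
sqrt(O(-165) + 15754) = sqrt((-1116 + (-165)**2 + 5*(-165)) + 15754) = sqrt((-1116 + 27225 - 825) + 15754) = sqrt(25284 + 15754) = sqrt(41038) = 17*sqrt(142)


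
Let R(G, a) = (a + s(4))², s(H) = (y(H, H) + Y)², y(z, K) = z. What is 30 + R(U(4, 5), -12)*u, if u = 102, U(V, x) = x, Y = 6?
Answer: 789918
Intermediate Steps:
s(H) = (6 + H)² (s(H) = (H + 6)² = (6 + H)²)
R(G, a) = (100 + a)² (R(G, a) = (a + (6 + 4)²)² = (a + 10²)² = (a + 100)² = (100 + a)²)
30 + R(U(4, 5), -12)*u = 30 + (100 - 12)²*102 = 30 + 88²*102 = 30 + 7744*102 = 30 + 789888 = 789918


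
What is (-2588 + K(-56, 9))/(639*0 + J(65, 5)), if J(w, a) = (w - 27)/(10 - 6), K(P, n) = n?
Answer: -5158/19 ≈ -271.47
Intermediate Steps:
J(w, a) = -27/4 + w/4 (J(w, a) = (-27 + w)/4 = (-27 + w)*(¼) = -27/4 + w/4)
(-2588 + K(-56, 9))/(639*0 + J(65, 5)) = (-2588 + 9)/(639*0 + (-27/4 + (¼)*65)) = -2579/(0 + (-27/4 + 65/4)) = -2579/(0 + 19/2) = -2579/19/2 = -2579*2/19 = -5158/19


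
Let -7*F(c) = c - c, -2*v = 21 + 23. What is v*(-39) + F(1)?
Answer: 858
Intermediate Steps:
v = -22 (v = -(21 + 23)/2 = -½*44 = -22)
F(c) = 0 (F(c) = -(c - c)/7 = -⅐*0 = 0)
v*(-39) + F(1) = -22*(-39) + 0 = 858 + 0 = 858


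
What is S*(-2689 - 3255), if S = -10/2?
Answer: 29720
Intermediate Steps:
S = -5 (S = -10*½ = -5)
S*(-2689 - 3255) = -5*(-2689 - 3255) = -5*(-5944) = 29720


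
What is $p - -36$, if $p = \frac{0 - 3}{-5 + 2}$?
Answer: $37$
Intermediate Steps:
$p = 1$ ($p = - \frac{3}{-3} = \left(-3\right) \left(- \frac{1}{3}\right) = 1$)
$p - -36 = 1 - -36 = 1 + 36 = 37$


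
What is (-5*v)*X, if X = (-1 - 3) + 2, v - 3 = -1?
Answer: 20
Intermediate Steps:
v = 2 (v = 3 - 1 = 2)
X = -2 (X = -4 + 2 = -2)
(-5*v)*X = -5*2*(-2) = -10*(-2) = 20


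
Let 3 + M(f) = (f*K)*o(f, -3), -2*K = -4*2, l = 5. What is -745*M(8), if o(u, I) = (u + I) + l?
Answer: -236165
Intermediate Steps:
K = 4 (K = -(-2)*2 = -½*(-8) = 4)
o(u, I) = 5 + I + u (o(u, I) = (u + I) + 5 = (I + u) + 5 = 5 + I + u)
M(f) = -3 + 4*f*(2 + f) (M(f) = -3 + (f*4)*(5 - 3 + f) = -3 + (4*f)*(2 + f) = -3 + 4*f*(2 + f))
-745*M(8) = -745*(-3 + 4*8*(2 + 8)) = -745*(-3 + 4*8*10) = -745*(-3 + 320) = -745*317 = -236165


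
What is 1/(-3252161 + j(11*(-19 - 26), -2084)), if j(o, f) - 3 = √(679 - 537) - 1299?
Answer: -3253457/10584982450707 - √142/10584982450707 ≈ -3.0737e-7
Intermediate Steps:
j(o, f) = -1296 + √142 (j(o, f) = 3 + (√(679 - 537) - 1299) = 3 + (√142 - 1299) = 3 + (-1299 + √142) = -1296 + √142)
1/(-3252161 + j(11*(-19 - 26), -2084)) = 1/(-3252161 + (-1296 + √142)) = 1/(-3253457 + √142)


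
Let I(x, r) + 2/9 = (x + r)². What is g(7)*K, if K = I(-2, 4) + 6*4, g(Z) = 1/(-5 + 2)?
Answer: -250/27 ≈ -9.2593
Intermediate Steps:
g(Z) = -⅓ (g(Z) = 1/(-3) = -⅓)
I(x, r) = -2/9 + (r + x)² (I(x, r) = -2/9 + (x + r)² = -2/9 + (r + x)²)
K = 250/9 (K = (-2/9 + (4 - 2)²) + 6*4 = (-2/9 + 2²) + 24 = (-2/9 + 4) + 24 = 34/9 + 24 = 250/9 ≈ 27.778)
g(7)*K = -⅓*250/9 = -250/27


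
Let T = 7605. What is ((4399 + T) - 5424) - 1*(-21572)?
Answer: 28152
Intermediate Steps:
((4399 + T) - 5424) - 1*(-21572) = ((4399 + 7605) - 5424) - 1*(-21572) = (12004 - 5424) + 21572 = 6580 + 21572 = 28152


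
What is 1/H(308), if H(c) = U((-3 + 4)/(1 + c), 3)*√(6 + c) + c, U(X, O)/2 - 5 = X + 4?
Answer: -7352037/165783140 + 429819*√314/165783140 ≈ 0.0015947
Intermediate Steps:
U(X, O) = 18 + 2*X (U(X, O) = 10 + 2*(X + 4) = 10 + 2*(4 + X) = 10 + (8 + 2*X) = 18 + 2*X)
H(c) = c + √(6 + c)*(18 + 2/(1 + c)) (H(c) = (18 + 2*((-3 + 4)/(1 + c)))*√(6 + c) + c = (18 + 2*(1/(1 + c)))*√(6 + c) + c = (18 + 2/(1 + c))*√(6 + c) + c = √(6 + c)*(18 + 2/(1 + c)) + c = c + √(6 + c)*(18 + 2/(1 + c)))
1/H(308) = 1/((308*(1 + 308) + √(6 + 308)*(20 + 18*308))/(1 + 308)) = 1/((308*309 + √314*(20 + 5544))/309) = 1/((95172 + √314*5564)/309) = 1/((95172 + 5564*√314)/309) = 1/(308 + 5564*√314/309)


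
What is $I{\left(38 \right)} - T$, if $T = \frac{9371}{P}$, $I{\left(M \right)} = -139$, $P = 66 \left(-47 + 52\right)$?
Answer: $- \frac{55241}{330} \approx -167.4$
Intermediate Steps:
$P = 330$ ($P = 66 \cdot 5 = 330$)
$T = \frac{9371}{330} \approx 28.397$
$I{\left(38 \right)} - T = -139 - \frac{9371}{330} = - \frac{55241}{330}$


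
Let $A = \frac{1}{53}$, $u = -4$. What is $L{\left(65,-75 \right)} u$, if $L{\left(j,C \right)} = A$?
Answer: $- \frac{4}{53} \approx -0.075472$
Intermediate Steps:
$A = \frac{1}{53} \approx 0.018868$
$L{\left(j,C \right)} = \frac{1}{53}$
$L{\left(65,-75 \right)} u = \frac{1}{53} \left(-4\right) = - \frac{4}{53}$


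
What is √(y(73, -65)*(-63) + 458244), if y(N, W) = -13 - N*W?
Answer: 24*√278 ≈ 400.16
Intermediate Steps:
y(N, W) = -13 - N*W
√(y(73, -65)*(-63) + 458244) = √((-13 - 1*73*(-65))*(-63) + 458244) = √((-13 + 4745)*(-63) + 458244) = √(4732*(-63) + 458244) = √(-298116 + 458244) = √160128 = 24*√278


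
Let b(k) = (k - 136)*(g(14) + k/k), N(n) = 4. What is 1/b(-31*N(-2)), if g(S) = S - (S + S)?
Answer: 1/3380 ≈ 0.00029586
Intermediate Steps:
g(S) = -S (g(S) = S - 2*S = -S)
b(k) = 1768 - 13*k (b(k) = (k - 136)*(-1*14 + k/k) = (-136 + k)*(-14 + 1) = (-136 + k)*(-13) = 1768 - 13*k)
1/b(-31*N(-2)) = 1/(1768 - (-403)*4) = 1/(1768 - 13*(-124)) = 1/(1768 + 1612) = 1/3380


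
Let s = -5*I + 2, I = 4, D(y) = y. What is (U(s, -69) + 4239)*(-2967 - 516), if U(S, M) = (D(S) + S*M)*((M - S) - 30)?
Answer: 330554115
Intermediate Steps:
s = -18 (s = -5*4 + 2 = -20 + 2 = -18)
U(S, M) = (S + M*S)*(-30 + M - S) (U(S, M) = (S + S*M)*((M - S) - 30) = (S + M*S)*(-30 + M - S))
(U(s, -69) + 4239)*(-2967 - 516) = (-18*(-30 + (-69)² - 1*(-18) - 29*(-69) - 1*(-69)*(-18)) + 4239)*(-2967 - 516) = (-18*(-30 + 4761 + 18 + 2001 - 1242) + 4239)*(-3483) = (-18*5508 + 4239)*(-3483) = (-99144 + 4239)*(-3483) = -94905*(-3483) = 330554115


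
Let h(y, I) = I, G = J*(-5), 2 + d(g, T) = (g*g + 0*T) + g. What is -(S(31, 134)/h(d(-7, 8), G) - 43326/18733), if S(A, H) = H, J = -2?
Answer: -1038481/93665 ≈ -11.087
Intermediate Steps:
d(g, T) = -2 + g + g² (d(g, T) = -2 + ((g*g + 0*T) + g) = -2 + ((g² + 0) + g) = -2 + (g² + g) = -2 + (g + g²) = -2 + g + g²)
G = 10 (G = -2*(-5) = 10)
-(S(31, 134)/h(d(-7, 8), G) - 43326/18733) = -(134/10 - 43326/18733) = -(134*(⅒) - 43326*1/18733) = -(67/5 - 43326/18733) = -1*1038481/93665 = -1038481/93665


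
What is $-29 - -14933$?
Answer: $14904$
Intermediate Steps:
$-29 - -14933 = -29 + 14933 = 14904$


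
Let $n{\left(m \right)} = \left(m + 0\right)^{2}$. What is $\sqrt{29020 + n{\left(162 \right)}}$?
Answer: $4 \sqrt{3454} \approx 235.08$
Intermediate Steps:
$n{\left(m \right)} = m^{2}$
$\sqrt{29020 + n{\left(162 \right)}} = \sqrt{29020 + 162^{2}} = \sqrt{29020 + 26244} = \sqrt{55264} = 4 \sqrt{3454}$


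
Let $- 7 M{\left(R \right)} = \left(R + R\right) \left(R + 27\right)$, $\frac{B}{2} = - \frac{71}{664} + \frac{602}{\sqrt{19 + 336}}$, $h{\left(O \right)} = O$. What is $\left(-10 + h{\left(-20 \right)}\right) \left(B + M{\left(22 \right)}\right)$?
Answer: $\frac{1534905}{166} - \frac{7224 \sqrt{355}}{71} \approx 7329.4$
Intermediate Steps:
$B = - \frac{71}{332} + \frac{1204 \sqrt{355}}{355}$ ($B = 2 \left(- \frac{71}{664} + \frac{602}{\sqrt{19 + 336}}\right) = 2 \left(\left(-71\right) \frac{1}{664} + \frac{602}{\sqrt{355}}\right) = 2 \left(- \frac{71}{664} + 602 \frac{\sqrt{355}}{355}\right) = 2 \left(- \frac{71}{664} + \frac{602 \sqrt{355}}{355}\right) = - \frac{71}{332} + \frac{1204 \sqrt{355}}{355} \approx 63.688$)
$M{\left(R \right)} = - \frac{2 R \left(27 + R\right)}{7}$ ($M{\left(R \right)} = - \frac{\left(R + R\right) \left(R + 27\right)}{7} = - \frac{2 R \left(27 + R\right)}{7}$)
$\left(-10 + h{\left(-20 \right)}\right) \left(B + M{\left(22 \right)}\right) = \left(-10 - 20\right) \left(\left(- \frac{71}{332} + \frac{1204 \sqrt{355}}{355}\right) - \frac{44 \left(27 + 22\right)}{7}\right) = - 30 \left(\left(- \frac{71}{332} + \frac{1204 \sqrt{355}}{355}\right) - \frac{44}{7} \cdot 49\right) = - 30 \left(\left(- \frac{71}{332} + \frac{1204 \sqrt{355}}{355}\right) - 308\right) = - 30 \left(- \frac{102327}{332} + \frac{1204 \sqrt{355}}{355}\right) = \frac{1534905}{166} - \frac{7224 \sqrt{355}}{71}$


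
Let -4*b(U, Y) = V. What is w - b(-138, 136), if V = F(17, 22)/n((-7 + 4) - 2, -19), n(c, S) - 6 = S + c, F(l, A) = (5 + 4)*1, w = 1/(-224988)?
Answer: -56249/449976 ≈ -0.12500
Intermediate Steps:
w = -1/224988 ≈ -4.4447e-6
F(l, A) = 9 (F(l, A) = 9*1 = 9)
n(c, S) = 6 + S + c (n(c, S) = 6 + (S + c) = 6 + S + c)
V = -1/2 (V = 9/(6 - 19 + ((-7 + 4) - 2)) = 9/(6 - 19 + (-3 - 2)) = 9/(6 - 19 - 5) = 9/(-18) = 9*(-1/18) = -1/2 ≈ -0.50000)
b(U, Y) = 1/8 (b(U, Y) = -1/4*(-1/2) = 1/8)
w - b(-138, 136) = -1/224988 - 1*1/8 = -1/224988 - 1/8 = -56249/449976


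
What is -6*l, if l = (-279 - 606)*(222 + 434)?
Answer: 3483360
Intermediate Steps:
l = -580560 (l = -885*656 = -580560)
-6*l = -6*(-580560) = 3483360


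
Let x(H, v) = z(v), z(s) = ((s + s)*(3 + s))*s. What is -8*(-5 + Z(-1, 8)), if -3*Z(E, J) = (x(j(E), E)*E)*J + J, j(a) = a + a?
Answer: -24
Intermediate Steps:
j(a) = 2*a
z(s) = 2*s**2*(3 + s) (z(s) = ((2*s)*(3 + s))*s = (2*s*(3 + s))*s = 2*s**2*(3 + s))
x(H, v) = 2*v**2*(3 + v)
Z(E, J) = -J/3 - 2*J*E**3*(3 + E)/3 (Z(E, J) = -(((2*E**2*(3 + E))*E)*J + J)/3 = -((2*E**3*(3 + E))*J + J)/3 = -(2*J*E**3*(3 + E) + J)/3 = -(J + 2*J*E**3*(3 + E))/3 = -J/3 - 2*J*E**3*(3 + E)/3)
-8*(-5 + Z(-1, 8)) = -8*(-5 - 1/3*8*(1 + 2*(-1)**3*(3 - 1))) = -8*(-5 - 1/3*8*(1 + 2*(-1)*2)) = -8*(-5 - 1/3*8*(1 - 4)) = -8*(-5 - 1/3*8*(-3)) = -8*(-5 + 8) = -8*3 = -24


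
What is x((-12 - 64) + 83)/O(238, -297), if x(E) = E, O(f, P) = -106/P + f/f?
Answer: 2079/403 ≈ 5.1588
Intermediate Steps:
O(f, P) = 1 - 106/P (O(f, P) = -106/P + 1 = 1 - 106/P)
x((-12 - 64) + 83)/O(238, -297) = ((-12 - 64) + 83)/(((-106 - 297)/(-297))) = (-76 + 83)/((-1/297*(-403))) = 7/(403/297) = 7*(297/403) = 2079/403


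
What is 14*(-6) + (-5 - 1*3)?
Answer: -92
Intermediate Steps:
14*(-6) + (-5 - 1*3) = -84 + (-5 - 3) = -84 - 8 = -92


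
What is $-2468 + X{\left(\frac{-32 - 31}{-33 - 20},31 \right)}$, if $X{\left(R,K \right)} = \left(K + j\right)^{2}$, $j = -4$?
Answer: $-1739$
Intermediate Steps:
$X{\left(R,K \right)} = \left(-4 + K\right)^{2}$ ($X{\left(R,K \right)} = \left(K - 4\right)^{2} = \left(-4 + K\right)^{2}$)
$-2468 + X{\left(\frac{-32 - 31}{-33 - 20},31 \right)} = -2468 + \left(-4 + 31\right)^{2} = -2468 + 27^{2} = -2468 + 729 = -1739$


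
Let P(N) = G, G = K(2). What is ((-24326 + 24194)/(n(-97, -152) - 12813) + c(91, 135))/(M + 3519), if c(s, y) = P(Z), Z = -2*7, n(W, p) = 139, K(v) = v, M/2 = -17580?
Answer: -12740/200509017 ≈ -6.3538e-5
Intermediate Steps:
M = -35160 (M = 2*(-17580) = -35160)
G = 2
Z = -14
P(N) = 2
c(s, y) = 2
((-24326 + 24194)/(n(-97, -152) - 12813) + c(91, 135))/(M + 3519) = ((-24326 + 24194)/(139 - 12813) + 2)/(-35160 + 3519) = (-132/(-12674) + 2)/(-31641) = (-132*(-1/12674) + 2)*(-1/31641) = (66/6337 + 2)*(-1/31641) = (12740/6337)*(-1/31641) = -12740/200509017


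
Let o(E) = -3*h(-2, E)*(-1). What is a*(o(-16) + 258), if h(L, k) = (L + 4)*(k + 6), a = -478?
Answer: -94644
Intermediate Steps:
h(L, k) = (4 + L)*(6 + k)
o(E) = 36 + 6*E (o(E) = -3*(24 + 4*E + 6*(-2) - 2*E)*(-1) = -3*(24 + 4*E - 12 - 2*E)*(-1) = -3*(12 + 2*E)*(-1) = (-36 - 6*E)*(-1) = 36 + 6*E)
a*(o(-16) + 258) = -478*((36 + 6*(-16)) + 258) = -478*((36 - 96) + 258) = -478*(-60 + 258) = -478*198 = -94644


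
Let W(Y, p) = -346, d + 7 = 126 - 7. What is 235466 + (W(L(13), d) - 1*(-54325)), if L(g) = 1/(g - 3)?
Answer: 289445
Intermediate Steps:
L(g) = 1/(-3 + g)
d = 112 (d = -7 + (126 - 7) = -7 + 119 = 112)
235466 + (W(L(13), d) - 1*(-54325)) = 235466 + (-346 - 1*(-54325)) = 235466 + (-346 + 54325) = 235466 + 53979 = 289445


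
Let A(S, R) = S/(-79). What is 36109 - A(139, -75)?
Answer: 2852750/79 ≈ 36111.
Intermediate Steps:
A(S, R) = -S/79 (A(S, R) = S*(-1/79) = -S/79)
36109 - A(139, -75) = 36109 - (-1)*139/79 = 36109 - 1*(-139/79) = 36109 + 139/79 = 2852750/79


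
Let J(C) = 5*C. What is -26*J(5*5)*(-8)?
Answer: 26000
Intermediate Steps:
-26*J(5*5)*(-8) = -130*5*5*(-8) = -130*25*(-8) = -26*125*(-8) = -3250*(-8) = 26000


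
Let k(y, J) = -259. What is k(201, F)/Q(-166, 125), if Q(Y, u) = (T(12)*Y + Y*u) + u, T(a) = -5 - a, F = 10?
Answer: 259/17803 ≈ 0.014548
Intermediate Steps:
Q(Y, u) = u - 17*Y + Y*u (Q(Y, u) = ((-5 - 1*12)*Y + Y*u) + u = ((-5 - 12)*Y + Y*u) + u = (-17*Y + Y*u) + u = u - 17*Y + Y*u)
k(201, F)/Q(-166, 125) = -259/(125 - 17*(-166) - 166*125) = -259/(125 + 2822 - 20750) = -259/(-17803) = -259*(-1/17803) = 259/17803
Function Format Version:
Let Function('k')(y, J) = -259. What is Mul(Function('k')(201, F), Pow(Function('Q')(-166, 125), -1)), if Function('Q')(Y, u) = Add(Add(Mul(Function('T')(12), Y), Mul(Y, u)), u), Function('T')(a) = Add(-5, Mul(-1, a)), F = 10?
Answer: Rational(259, 17803) ≈ 0.014548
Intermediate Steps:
Function('Q')(Y, u) = Add(u, Mul(-17, Y), Mul(Y, u)) (Function('Q')(Y, u) = Add(Add(Mul(Add(-5, Mul(-1, 12)), Y), Mul(Y, u)), u) = Add(Add(Mul(Add(-5, -12), Y), Mul(Y, u)), u) = Add(Add(Mul(-17, Y), Mul(Y, u)), u) = Add(u, Mul(-17, Y), Mul(Y, u)))
Mul(Function('k')(201, F), Pow(Function('Q')(-166, 125), -1)) = Mul(-259, Pow(Add(125, Mul(-17, -166), Mul(-166, 125)), -1)) = Mul(-259, Pow(Add(125, 2822, -20750), -1)) = Mul(-259, Pow(-17803, -1)) = Mul(-259, Rational(-1, 17803)) = Rational(259, 17803)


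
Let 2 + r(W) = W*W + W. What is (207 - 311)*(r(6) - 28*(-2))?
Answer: -9984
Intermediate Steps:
r(W) = -2 + W + W² (r(W) = -2 + (W*W + W) = -2 + (W² + W) = -2 + (W + W²) = -2 + W + W²)
(207 - 311)*(r(6) - 28*(-2)) = (207 - 311)*((-2 + 6 + 6²) - 28*(-2)) = -104*((-2 + 6 + 36) + 56) = -104*(40 + 56) = -104*96 = -9984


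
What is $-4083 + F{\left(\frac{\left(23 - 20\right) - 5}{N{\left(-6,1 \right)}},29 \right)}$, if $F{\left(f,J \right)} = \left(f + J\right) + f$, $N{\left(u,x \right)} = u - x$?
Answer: $- \frac{28374}{7} \approx -4053.4$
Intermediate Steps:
$F{\left(f,J \right)} = J + 2 f$ ($F{\left(f,J \right)} = \left(J + f\right) + f = J + 2 f$)
$-4083 + F{\left(\frac{\left(23 - 20\right) - 5}{N{\left(-6,1 \right)}},29 \right)} = -4083 + \left(29 + 2 \frac{\left(23 - 20\right) - 5}{-6 - 1}\right) = -4083 + \left(29 + 2 \frac{3 - 5}{-6 - 1}\right) = -4083 + \left(29 + 2 \left(- \frac{2}{-7}\right)\right) = -4083 + \left(29 + 2 \left(\left(-2\right) \left(- \frac{1}{7}\right)\right)\right) = -4083 + \left(29 + 2 \cdot \frac{2}{7}\right) = -4083 + \left(29 + \frac{4}{7}\right) = -4083 + \frac{207}{7} = - \frac{28374}{7}$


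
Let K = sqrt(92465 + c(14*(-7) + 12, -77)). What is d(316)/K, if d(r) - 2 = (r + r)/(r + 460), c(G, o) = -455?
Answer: 91*sqrt(92010)/2974990 ≈ 0.0092784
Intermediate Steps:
d(r) = 2 + 2*r/(460 + r) (d(r) = 2 + (r + r)/(r + 460) = 2 + (2*r)/(460 + r) = 2 + 2*r/(460 + r))
K = sqrt(92010) (K = sqrt(92465 - 455) = sqrt(92010) ≈ 303.33)
d(316)/K = (4*(230 + 316)/(460 + 316))/(sqrt(92010)) = (4*546/776)*(sqrt(92010)/92010) = (4*(1/776)*546)*(sqrt(92010)/92010) = 273*(sqrt(92010)/92010)/97 = 91*sqrt(92010)/2974990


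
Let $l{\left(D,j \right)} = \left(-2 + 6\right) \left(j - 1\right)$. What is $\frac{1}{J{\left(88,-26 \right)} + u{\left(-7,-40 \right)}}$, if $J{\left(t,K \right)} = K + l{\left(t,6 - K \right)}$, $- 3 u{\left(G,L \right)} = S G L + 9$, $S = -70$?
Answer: $\frac{3}{19885} \approx 0.00015087$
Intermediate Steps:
$u{\left(G,L \right)} = -3 + \frac{70 G L}{3}$ ($u{\left(G,L \right)} = - \frac{- 70 G L + 9}{3} = - \frac{9 - 70 G L}{3} = -3 + \frac{70 G L}{3}$)
$l{\left(D,j \right)} = -4 + 4 j$ ($l{\left(D,j \right)} = 4 \left(-1 + j\right) = -4 + 4 j$)
$J{\left(t,K \right)} = 20 - 3 K$ ($J{\left(t,K \right)} = K + \left(-4 + 4 \left(6 - K\right)\right) = K - \left(-20 + 4 K\right) = 20 - 3 K$)
$\frac{1}{J{\left(88,-26 \right)} + u{\left(-7,-40 \right)}} = \frac{1}{\left(20 - -78\right) - \left(3 + \frac{490}{3} \left(-40\right)\right)} = \frac{1}{\left(20 + 78\right) + \left(-3 + \frac{19600}{3}\right)} = \frac{1}{98 + \frac{19591}{3}} = \frac{1}{\frac{19885}{3}} = \frac{3}{19885}$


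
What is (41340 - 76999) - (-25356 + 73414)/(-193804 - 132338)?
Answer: -5814924760/163071 ≈ -35659.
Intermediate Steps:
(41340 - 76999) - (-25356 + 73414)/(-193804 - 132338) = -35659 - 48058/(-326142) = -35659 - 48058*(-1)/326142 = -35659 - 1*(-24029/163071) = -35659 + 24029/163071 = -5814924760/163071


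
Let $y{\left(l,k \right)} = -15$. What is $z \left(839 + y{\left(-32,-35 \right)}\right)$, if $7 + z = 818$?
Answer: $668264$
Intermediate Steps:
$z = 811$ ($z = -7 + 818 = 811$)
$z \left(839 + y{\left(-32,-35 \right)}\right) = 811 \left(839 - 15\right) = 811 \cdot 824 = 668264$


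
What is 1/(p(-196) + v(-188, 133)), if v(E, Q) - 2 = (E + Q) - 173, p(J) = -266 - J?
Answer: -1/296 ≈ -0.0033784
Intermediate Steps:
v(E, Q) = -171 + E + Q (v(E, Q) = 2 + ((E + Q) - 173) = 2 + (-173 + E + Q) = -171 + E + Q)
1/(p(-196) + v(-188, 133)) = 1/((-266 - 1*(-196)) + (-171 - 188 + 133)) = 1/((-266 + 196) - 226) = 1/(-70 - 226) = 1/(-296) = -1/296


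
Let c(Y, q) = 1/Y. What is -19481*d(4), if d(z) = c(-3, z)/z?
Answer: 19481/12 ≈ 1623.4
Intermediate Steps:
c(Y, q) = 1/Y
d(z) = -1/(3*z) (d(z) = 1/((-3)*z) = -1/(3*z))
-19481*d(4) = -(-19481)/(3*4) = -19481*(-1/12) = 19481/12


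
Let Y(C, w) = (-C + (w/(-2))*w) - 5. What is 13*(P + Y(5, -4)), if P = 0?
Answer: -234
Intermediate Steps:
Y(C, w) = -5 - C - w²/2 (Y(C, w) = (-C + (w*(-½))*w) - 5 = (-C + (-w/2)*w) - 5 = (-C - w²/2) - 5 = -5 - C - w²/2)
13*(P + Y(5, -4)) = 13*(0 + (-5 - 1*5 - ½*(-4)²)) = 13*(0 + (-5 - 5 - ½*16)) = 13*(0 + (-5 - 5 - 8)) = 13*(0 - 18) = 13*(-18) = -234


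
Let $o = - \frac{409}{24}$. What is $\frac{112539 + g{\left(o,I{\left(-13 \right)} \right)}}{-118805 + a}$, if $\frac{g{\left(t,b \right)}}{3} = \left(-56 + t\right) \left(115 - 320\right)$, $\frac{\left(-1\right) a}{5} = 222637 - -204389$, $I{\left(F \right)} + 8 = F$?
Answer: $- \frac{1259677}{18031480} \approx -0.06986$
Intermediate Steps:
$I{\left(F \right)} = -8 + F$
$o = - \frac{409}{24}$ ($o = \left(-409\right) \frac{1}{24} = - \frac{409}{24} \approx -17.042$)
$a = -2135130$ ($a = - 5 \left(222637 - -204389\right) = - 5 \left(222637 + 204389\right) = \left(-5\right) 427026 = -2135130$)
$g{\left(t,b \right)} = 34440 - 615 t$ ($g{\left(t,b \right)} = 3 \left(-56 + t\right) \left(115 - 320\right) = 3 \left(-56 + t\right) \left(-205\right) = 3 \left(11480 - 205 t\right) = 34440 - 615 t$)
$\frac{112539 + g{\left(o,I{\left(-13 \right)} \right)}}{-118805 + a} = \frac{112539 + \left(34440 - - \frac{83845}{8}\right)}{-118805 - 2135130} = \frac{112539 + \left(34440 + \frac{83845}{8}\right)}{-2253935} = \left(112539 + \frac{359365}{8}\right) \left(- \frac{1}{2253935}\right) = \frac{1259677}{8} \left(- \frac{1}{2253935}\right) = - \frac{1259677}{18031480}$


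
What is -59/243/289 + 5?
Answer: 351076/70227 ≈ 4.9992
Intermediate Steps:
-59/243/289 + 5 = -59*1/243*(1/289) + 5 = -59/243*1/289 + 5 = -59/70227 + 5 = 351076/70227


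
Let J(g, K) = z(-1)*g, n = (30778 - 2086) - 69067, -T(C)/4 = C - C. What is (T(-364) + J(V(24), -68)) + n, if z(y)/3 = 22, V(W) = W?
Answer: -38791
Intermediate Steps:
z(y) = 66 (z(y) = 3*22 = 66)
T(C) = 0 (T(C) = -4*(C - C) = -4*0 = 0)
n = -40375 (n = 28692 - 69067 = -40375)
J(g, K) = 66*g
(T(-364) + J(V(24), -68)) + n = (0 + 66*24) - 40375 = (0 + 1584) - 40375 = 1584 - 40375 = -38791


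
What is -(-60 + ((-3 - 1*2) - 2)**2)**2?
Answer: -121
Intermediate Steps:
-(-60 + ((-3 - 1*2) - 2)**2)**2 = -(-60 + ((-3 - 2) - 2)**2)**2 = -(-60 + (-5 - 2)**2)**2 = -(-60 + (-7)**2)**2 = -(-60 + 49)**2 = -1*(-11)**2 = -1*121 = -121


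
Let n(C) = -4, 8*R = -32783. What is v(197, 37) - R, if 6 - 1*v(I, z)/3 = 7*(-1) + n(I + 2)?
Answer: 33191/8 ≈ 4148.9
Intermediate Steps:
R = -32783/8 (R = (1/8)*(-32783) = -32783/8 ≈ -4097.9)
v(I, z) = 51 (v(I, z) = 18 - 3*(7*(-1) - 4) = 18 - 3*(-7 - 4) = 18 - 3*(-11) = 18 + 33 = 51)
v(197, 37) - R = 51 - 1*(-32783/8) = 51 + 32783/8 = 33191/8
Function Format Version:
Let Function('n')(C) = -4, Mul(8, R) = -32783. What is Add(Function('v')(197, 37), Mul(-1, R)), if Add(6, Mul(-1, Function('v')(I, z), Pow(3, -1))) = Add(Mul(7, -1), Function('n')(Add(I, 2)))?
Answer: Rational(33191, 8) ≈ 4148.9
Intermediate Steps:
R = Rational(-32783, 8) (R = Mul(Rational(1, 8), -32783) = Rational(-32783, 8) ≈ -4097.9)
Function('v')(I, z) = 51 (Function('v')(I, z) = Add(18, Mul(-3, Add(Mul(7, -1), -4))) = Add(18, Mul(-3, Add(-7, -4))) = Add(18, Mul(-3, -11)) = Add(18, 33) = 51)
Add(Function('v')(197, 37), Mul(-1, R)) = Add(51, Mul(-1, Rational(-32783, 8))) = Add(51, Rational(32783, 8)) = Rational(33191, 8)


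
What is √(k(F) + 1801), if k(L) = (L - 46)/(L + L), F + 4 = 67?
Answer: √3177202/42 ≈ 42.440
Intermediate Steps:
F = 63 (F = -4 + 67 = 63)
k(L) = (-46 + L)/(2*L) (k(L) = (-46 + L)/((2*L)) = (-46 + L)*(1/(2*L)) = (-46 + L)/(2*L))
√(k(F) + 1801) = √((½)*(-46 + 63)/63 + 1801) = √((½)*(1/63)*17 + 1801) = √(17/126 + 1801) = √(226943/126) = √3177202/42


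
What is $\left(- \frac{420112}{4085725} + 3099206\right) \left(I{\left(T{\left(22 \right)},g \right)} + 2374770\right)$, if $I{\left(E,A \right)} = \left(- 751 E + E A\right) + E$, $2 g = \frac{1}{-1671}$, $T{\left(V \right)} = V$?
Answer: $\frac{7128390729136032069406}{975320925} \approx 7.3088 \cdot 10^{12}$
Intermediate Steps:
$g = - \frac{1}{3342}$ ($g = \frac{1}{2 \left(-1671\right)} = \frac{1}{2} \left(- \frac{1}{1671}\right) = - \frac{1}{3342} \approx -0.00029922$)
$I{\left(E,A \right)} = - 750 E + A E$ ($I{\left(E,A \right)} = \left(- 751 E + A E\right) + E = - 750 E + A E$)
$\left(- \frac{420112}{4085725} + 3099206\right) \left(I{\left(T{\left(22 \right)},g \right)} + 2374770\right) = \left(- \frac{420112}{4085725} + 3099206\right) \left(22 \left(-750 - \frac{1}{3342}\right) + 2374770\right) = \left(\left(-420112\right) \frac{1}{4085725} + 3099206\right) \left(22 \left(- \frac{2506501}{3342}\right) + 2374770\right) = \left(- \frac{60016}{583675} + 3099206\right) \left(- \frac{27571511}{1671} + 2374770\right) = \frac{1808929002034}{583675} \cdot \frac{3940669159}{1671} = \frac{7128390729136032069406}{975320925}$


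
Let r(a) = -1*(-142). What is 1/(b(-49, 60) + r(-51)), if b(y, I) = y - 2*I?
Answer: -1/27 ≈ -0.037037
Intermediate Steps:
r(a) = 142
1/(b(-49, 60) + r(-51)) = 1/((-49 - 2*60) + 142) = 1/((-49 - 120) + 142) = 1/(-169 + 142) = 1/(-27) = -1/27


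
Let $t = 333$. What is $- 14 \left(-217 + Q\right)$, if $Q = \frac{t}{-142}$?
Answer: $\frac{218029}{71} \approx 3070.8$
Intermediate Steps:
$Q = - \frac{333}{142}$ ($Q = \frac{333}{-142} = 333 \left(- \frac{1}{142}\right) = - \frac{333}{142} \approx -2.3451$)
$- 14 \left(-217 + Q\right) = - 14 \left(-217 - \frac{333}{142}\right) = \left(-14\right) \left(- \frac{31147}{142}\right) = \frac{218029}{71}$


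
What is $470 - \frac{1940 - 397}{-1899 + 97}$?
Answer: $\frac{848483}{1802} \approx 470.86$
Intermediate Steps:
$470 - \frac{1940 - 397}{-1899 + 97} = 470 - \frac{1543}{-1802} = 470 - 1543 \left(- \frac{1}{1802}\right) = 470 - - \frac{1543}{1802} = 470 + \frac{1543}{1802} = \frac{848483}{1802}$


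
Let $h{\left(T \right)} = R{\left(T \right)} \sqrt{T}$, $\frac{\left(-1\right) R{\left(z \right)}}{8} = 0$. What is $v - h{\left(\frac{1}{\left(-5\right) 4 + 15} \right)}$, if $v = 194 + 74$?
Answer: $268$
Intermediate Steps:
$R{\left(z \right)} = 0$ ($R{\left(z \right)} = \left(-8\right) 0 = 0$)
$h{\left(T \right)} = 0$ ($h{\left(T \right)} = 0 \sqrt{T} = 0$)
$v = 268$
$v - h{\left(\frac{1}{\left(-5\right) 4 + 15} \right)} = 268 - 0 = 268 + 0 = 268$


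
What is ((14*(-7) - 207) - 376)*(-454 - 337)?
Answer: 538671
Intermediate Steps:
((14*(-7) - 207) - 376)*(-454 - 337) = ((-98 - 207) - 376)*(-791) = (-305 - 376)*(-791) = -681*(-791) = 538671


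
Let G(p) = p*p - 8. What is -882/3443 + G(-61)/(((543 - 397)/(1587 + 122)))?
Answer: 21847486259/502678 ≈ 43462.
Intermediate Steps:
G(p) = -8 + p**2 (G(p) = p**2 - 8 = -8 + p**2)
-882/3443 + G(-61)/(((543 - 397)/(1587 + 122))) = -882/3443 + (-8 + (-61)**2)/(((543 - 397)/(1587 + 122))) = -882*1/3443 + (-8 + 3721)/((146/1709)) = -882/3443 + 3713/((146*(1/1709))) = -882/3443 + 3713/(146/1709) = -882/3443 + 3713*(1709/146) = -882/3443 + 6345517/146 = 21847486259/502678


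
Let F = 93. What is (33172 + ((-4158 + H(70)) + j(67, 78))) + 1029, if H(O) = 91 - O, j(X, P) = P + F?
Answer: 30235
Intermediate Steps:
j(X, P) = 93 + P (j(X, P) = P + 93 = 93 + P)
(33172 + ((-4158 + H(70)) + j(67, 78))) + 1029 = (33172 + ((-4158 + (91 - 1*70)) + (93 + 78))) + 1029 = (33172 + ((-4158 + (91 - 70)) + 171)) + 1029 = (33172 + ((-4158 + 21) + 171)) + 1029 = (33172 + (-4137 + 171)) + 1029 = (33172 - 3966) + 1029 = 29206 + 1029 = 30235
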